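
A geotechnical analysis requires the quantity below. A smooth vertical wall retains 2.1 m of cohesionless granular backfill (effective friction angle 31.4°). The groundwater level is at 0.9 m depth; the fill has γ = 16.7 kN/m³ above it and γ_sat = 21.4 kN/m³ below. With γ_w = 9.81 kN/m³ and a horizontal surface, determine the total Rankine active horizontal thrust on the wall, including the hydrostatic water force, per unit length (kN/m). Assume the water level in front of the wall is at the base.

K_a = tan²(45° − φ/2) = 0.3149.
γ' = 21.4 − 9.81 = 11.59 kN/m³. Depth below WT = 1.2 m.
σ'_h at WT = K_a γ d_w = 4.733 kPa; at base = 4.733 + K_a γ' × 1.2 = 9.113 kPa.
P₁ (0–0.9 m) = ½×4.733×0.9 = 2.130. P₂ (0.9–2.1 m) = ½(4.733+9.113)×1.2 = 8.308.
P_w = ½ γ_w h₂² = 0.5×9.81×1.2² = 7.063. Total = 2.130+8.308+7.063 = 17.50 kN/m.

17.5 kN/m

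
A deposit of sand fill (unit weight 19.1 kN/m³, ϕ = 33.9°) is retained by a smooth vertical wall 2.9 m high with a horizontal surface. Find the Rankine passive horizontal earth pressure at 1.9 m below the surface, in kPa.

K_p = (1 + sin φ)/(1 − sin φ) = 3.522.
σ_h = K_p γ z = 3.522 × 19.1 × 1.9 = 127.8 kPa.

128 kPa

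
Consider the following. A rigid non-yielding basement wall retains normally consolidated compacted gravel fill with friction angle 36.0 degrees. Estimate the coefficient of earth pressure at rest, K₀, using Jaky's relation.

K₀ = 1 − sin φ' = 1 − sin 36.0° = 0.4122.

0.412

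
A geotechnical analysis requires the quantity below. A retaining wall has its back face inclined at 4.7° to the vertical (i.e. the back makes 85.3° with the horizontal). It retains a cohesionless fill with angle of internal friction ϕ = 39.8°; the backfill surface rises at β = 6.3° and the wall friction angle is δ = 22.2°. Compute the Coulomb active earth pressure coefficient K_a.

K_a = sin²(α+φ) / [sin²α · sin(α−δ) · (1 + √{sin(φ+δ)sin(φ−β) / (sin(α−δ)sin(α+β))})²].
With α = 85.3°, φ = 39.8°, δ = 22.2°, β = 6.3°: K_a = 0.2498.

0.250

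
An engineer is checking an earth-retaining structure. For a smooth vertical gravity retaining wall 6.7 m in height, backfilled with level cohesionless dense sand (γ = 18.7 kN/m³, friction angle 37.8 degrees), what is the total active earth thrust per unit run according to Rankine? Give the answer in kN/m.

K_a = tan²(45° − φ/2) = 0.2400.
P_a = ½ K_a γ H² = 0.5 × 0.2400 × 18.7 × 6.7² = 100.7 kN/m.

101 kN/m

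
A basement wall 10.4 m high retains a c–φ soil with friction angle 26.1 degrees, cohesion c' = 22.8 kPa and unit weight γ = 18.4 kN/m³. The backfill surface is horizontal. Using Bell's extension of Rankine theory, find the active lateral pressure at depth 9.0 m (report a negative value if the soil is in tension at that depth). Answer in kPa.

36.0 kPa

K_a = (1 − sin φ)/(1 + sin φ) = 0.3889.
σ_a = K_a γ z − 2c√K_a = 0.3889×18.4×9.0 − 2×22.8×0.6237 = 35.97 kPa.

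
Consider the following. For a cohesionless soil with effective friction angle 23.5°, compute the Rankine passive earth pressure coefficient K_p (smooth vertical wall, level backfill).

2.33

K_p = (1 + sin φ)/(1 − sin φ) = tan²(45° + 23.5°/2) = 2.326.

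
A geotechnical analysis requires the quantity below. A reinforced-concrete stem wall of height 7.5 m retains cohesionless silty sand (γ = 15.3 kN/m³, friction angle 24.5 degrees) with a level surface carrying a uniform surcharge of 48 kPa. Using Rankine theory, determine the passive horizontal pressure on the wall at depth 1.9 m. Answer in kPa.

186 kPa

K_p = (1 + sin φ)/(1 − sin φ) = 2.417.
σ_v = γz + q = 15.3 × 1.9 + 48 = 77.07 kPa.
σ_h = K_p σ_v = 2.417 × 77.07 = 186.3 kPa.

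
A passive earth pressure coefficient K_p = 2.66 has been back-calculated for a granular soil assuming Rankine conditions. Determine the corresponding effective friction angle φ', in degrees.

27.0°

K_p = (1+sin φ)/(1−sin φ) ⇒ sin φ = (K_p − 1)/(K_p + 1) = 0.4536.
φ = arcsin(0.4536) = 26.97°.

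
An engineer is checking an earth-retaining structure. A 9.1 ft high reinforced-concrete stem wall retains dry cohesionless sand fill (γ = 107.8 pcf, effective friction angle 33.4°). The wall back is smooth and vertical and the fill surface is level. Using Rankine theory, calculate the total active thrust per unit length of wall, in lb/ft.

K_a = tan²(45° − φ/2) = 0.2899.
P_a = ½ K_a γ H² = 0.5 × 0.2899 × 107.8 × 9.1² = 1294 lb/ft.

1290 lb/ft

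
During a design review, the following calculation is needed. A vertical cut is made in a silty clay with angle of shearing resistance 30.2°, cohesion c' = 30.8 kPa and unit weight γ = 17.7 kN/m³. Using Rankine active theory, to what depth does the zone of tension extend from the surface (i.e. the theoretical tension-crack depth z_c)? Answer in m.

K_a = tan²(45° − 30.2°/2) = 0.3307; √K_a = 0.5750.
The active pressure is zero where K_a γ z = 2c√K_a, so z_c = 2c/(γ√K_a) = 2×30.8/(17.7×0.5750) = 6.052 m.

6.05 m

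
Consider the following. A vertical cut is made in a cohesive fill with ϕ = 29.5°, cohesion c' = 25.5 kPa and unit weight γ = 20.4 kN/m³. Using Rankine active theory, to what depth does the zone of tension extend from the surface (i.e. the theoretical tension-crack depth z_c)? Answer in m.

K_a = tan²(45° − 29.5°/2) = 0.3401; √K_a = 0.5832.
The active pressure is zero where K_a γ z = 2c√K_a, so z_c = 2c/(γ√K_a) = 2×25.5/(20.4×0.5832) = 4.287 m.

4.29 m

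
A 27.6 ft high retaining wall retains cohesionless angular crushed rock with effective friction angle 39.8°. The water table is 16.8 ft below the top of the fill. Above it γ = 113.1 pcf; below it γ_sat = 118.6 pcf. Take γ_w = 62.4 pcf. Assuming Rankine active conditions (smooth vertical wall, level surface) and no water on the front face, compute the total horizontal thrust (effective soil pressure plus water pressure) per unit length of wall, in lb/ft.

K_a = tan²(45° − φ/2) = 0.2194.
γ' = 118.6 − 62.4 = 56.20 pcf. Depth below WT = 10.8 ft.
σ'_h at WT = K_a γ d_w = 416.9 psf; at base = 416.9 + K_a γ' × 10.8 = 550.1 psf.
P₁ (0–16.8 ft) = ½×416.9×16.8 = 3502. P₂ (16.8–27.6 ft) = ½(416.9+550.1)×10.8 = 5222.
P_w = ½ γ_w h₂² = 0.5×62.4×10.8² = 3639. Total = 3502+5222+3639 = 12360 lb/ft.

12400 lb/ft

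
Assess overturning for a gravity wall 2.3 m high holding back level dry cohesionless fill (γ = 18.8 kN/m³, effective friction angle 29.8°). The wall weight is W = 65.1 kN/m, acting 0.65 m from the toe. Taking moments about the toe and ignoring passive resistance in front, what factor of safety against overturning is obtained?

K_a = tan²(45° − 29.8°/2) = 0.3360.
P_a = ½K_aγH² = 0.5×0.3360×18.8×2.3² = 16.71 kN/m, acting at H/3 = 0.7667 m above the base.
Overturning moment M_o = P_a × H/3 = 16.71 × 0.7667 = 12.81.
Resisting moment M_r = W × 0.65 = 65.1 × 0.65 = 42.31.
FS_overturning = M_r/M_o = 42.31/12.81 = 3.303.

3.30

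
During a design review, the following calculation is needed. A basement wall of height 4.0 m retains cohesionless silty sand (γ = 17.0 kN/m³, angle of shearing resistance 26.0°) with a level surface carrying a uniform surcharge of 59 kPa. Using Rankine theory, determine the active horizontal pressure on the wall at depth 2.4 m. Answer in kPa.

K_a = (1 − sin φ)/(1 + sin φ) = 0.3905.
σ_v = γz + q = 17.0 × 2.4 + 59 = 99.80 kPa.
σ_h = K_a σ_v = 0.3905 × 99.80 = 38.97 kPa.

39.0 kPa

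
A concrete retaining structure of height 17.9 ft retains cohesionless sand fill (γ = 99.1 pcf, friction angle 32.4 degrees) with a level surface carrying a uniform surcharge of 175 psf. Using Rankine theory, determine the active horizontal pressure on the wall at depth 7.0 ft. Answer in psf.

K_a = (1 − sin φ)/(1 + sin φ) = 0.3022.
σ_v = γz + q = 99.1 × 7.0 + 175 = 868.7 psf.
σ_h = K_a σ_v = 0.3022 × 868.7 = 262.5 psf.

263 psf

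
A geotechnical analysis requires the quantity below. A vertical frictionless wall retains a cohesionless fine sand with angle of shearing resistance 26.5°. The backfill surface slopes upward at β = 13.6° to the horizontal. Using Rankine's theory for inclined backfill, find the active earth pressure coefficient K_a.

K_a = cos β · (cos β − √(cos²β − cos²φ)) / (cos β + √(cos²β − cos²φ)).
cos β = 0.9720, cos φ = 0.8949, √(cos²β − cos²φ) = 0.3792.
K_a = 0.9720 × (0.9720 − 0.3792)/(0.9720 + 0.3792) = 0.4264.

0.426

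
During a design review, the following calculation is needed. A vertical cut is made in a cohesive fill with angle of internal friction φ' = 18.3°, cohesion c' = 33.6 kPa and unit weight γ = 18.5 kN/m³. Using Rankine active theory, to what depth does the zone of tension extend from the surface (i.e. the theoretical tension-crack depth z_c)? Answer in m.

5.03 m

K_a = tan²(45° − 18.3°/2) = 0.5221; √K_a = 0.7226.
The active pressure is zero where K_a γ z = 2c√K_a, so z_c = 2c/(γ√K_a) = 2×33.6/(18.5×0.7226) = 5.027 m.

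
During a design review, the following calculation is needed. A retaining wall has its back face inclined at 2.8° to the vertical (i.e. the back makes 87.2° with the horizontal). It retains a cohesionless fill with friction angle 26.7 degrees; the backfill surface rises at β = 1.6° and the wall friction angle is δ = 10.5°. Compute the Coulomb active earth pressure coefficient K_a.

K_a = sin²(α+φ) / [sin²α · sin(α−δ) · (1 + √{sin(φ+δ)sin(φ−β) / (sin(α−δ)sin(α+β))})²].
With α = 87.2°, φ = 26.7°, δ = 10.5°, β = 1.6°: K_a = 0.3759.

0.376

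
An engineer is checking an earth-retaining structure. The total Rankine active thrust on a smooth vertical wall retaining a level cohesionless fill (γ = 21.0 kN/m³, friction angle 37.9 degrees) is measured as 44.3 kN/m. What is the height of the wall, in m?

K_a = 0.2389. P_a = ½ K_a γ H² ⇒ H = √(2P_a/(K_a γ)).
H = √(2×44.3/(0.2389×21.0)) = 4.202 m.

4.20 m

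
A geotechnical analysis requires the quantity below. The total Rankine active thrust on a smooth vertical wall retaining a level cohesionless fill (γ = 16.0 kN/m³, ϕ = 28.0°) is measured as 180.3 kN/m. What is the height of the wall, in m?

7.90 m

K_a = 0.3610. P_a = ½ K_a γ H² ⇒ H = √(2P_a/(K_a γ)).
H = √(2×180.3/(0.3610×16.0)) = 7.901 m.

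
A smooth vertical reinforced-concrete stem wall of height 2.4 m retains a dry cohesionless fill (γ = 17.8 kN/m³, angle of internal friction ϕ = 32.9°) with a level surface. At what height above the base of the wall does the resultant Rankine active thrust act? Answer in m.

0.800 m

K_a = 0.2960.
The pressure distribution is triangular, so the resultant acts at H/3 above the base = 2.4/3 = 0.8000 m.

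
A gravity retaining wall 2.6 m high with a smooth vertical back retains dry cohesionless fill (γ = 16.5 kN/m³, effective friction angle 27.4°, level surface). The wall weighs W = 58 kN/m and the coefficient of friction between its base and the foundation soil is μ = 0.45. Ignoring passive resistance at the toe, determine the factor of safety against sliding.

1.27

K_a = tan²(45° − 27.4°/2) = 0.3697.
P_a = ½K_aγH² = 0.5×0.3697×16.5×2.6² = 20.62 kN/m, acting at H/3 = 0.8667 m above the base.
FS_sliding = μW / P_a = 0.45×58 / 20.62 = 1.266.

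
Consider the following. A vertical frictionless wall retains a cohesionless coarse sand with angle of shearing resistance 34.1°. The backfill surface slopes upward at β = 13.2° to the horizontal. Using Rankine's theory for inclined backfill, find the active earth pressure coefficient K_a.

0.302

K_a = cos β · (cos β − √(cos²β − cos²φ)) / (cos β + √(cos²β − cos²φ)).
cos β = 0.9736, cos φ = 0.8281, √(cos²β − cos²φ) = 0.5120.
K_a = 0.9736 × (0.9736 − 0.5120)/(0.9736 + 0.5120) = 0.3025.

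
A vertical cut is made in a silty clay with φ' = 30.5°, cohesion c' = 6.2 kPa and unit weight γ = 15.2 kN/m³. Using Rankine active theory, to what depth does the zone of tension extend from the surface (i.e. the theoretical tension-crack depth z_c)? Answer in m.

1.43 m

K_a = tan²(45° − 30.5°/2) = 0.3267; √K_a = 0.5715.
The active pressure is zero where K_a γ z = 2c√K_a, so z_c = 2c/(γ√K_a) = 2×6.2/(15.2×0.5715) = 1.427 m.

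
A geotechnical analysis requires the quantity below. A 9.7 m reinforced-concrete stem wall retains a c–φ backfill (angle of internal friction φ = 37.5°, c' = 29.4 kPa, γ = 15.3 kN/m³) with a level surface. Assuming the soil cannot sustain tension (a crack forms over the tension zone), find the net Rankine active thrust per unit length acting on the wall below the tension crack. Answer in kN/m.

K_a = 0.2432; √K_a = 0.4931.
Tension-crack depth z_c = 2c/(γ√K_a) = 2×29.4/(15.3×0.4931) = 7.793 m.
σ_a at base = K_a γ H − 2c√K_a = 0.2432×15.3×9.7 − 2×29.4×0.4931 = 7.095 kPa.
P_a = ½ × 7.095 × (H − z_c) = 0.5×7.095×1.907 = 6.765 kN/m.

6.76 kN/m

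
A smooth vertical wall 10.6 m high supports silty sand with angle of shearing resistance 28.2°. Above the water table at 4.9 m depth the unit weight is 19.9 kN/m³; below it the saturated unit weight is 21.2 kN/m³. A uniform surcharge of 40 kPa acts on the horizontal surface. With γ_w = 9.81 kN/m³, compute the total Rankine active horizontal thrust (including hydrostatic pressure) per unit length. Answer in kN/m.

662 kN/m

K_a = tan²(45° − φ/2) = 0.3582.
γ' = 21.2 − 9.81 = 11.39 kN/m³. h₂ = H − d_w = 5.7 m.
σ'_h: at surface K_a·q = 14.33; at WT K_a(q+γd_w) = 49.25; at base K_a(q+γd_w+γ'h₂) = 72.51 kPa.
P₁ = ½(14.33+49.25)×4.9 = 155.8; P₂ = ½(49.25+72.51)×5.7 = 347.0; P_w = ½γ_w h₂² = 159.4.
Total = 155.8+347.0+159.4 = 662.2 kN/m.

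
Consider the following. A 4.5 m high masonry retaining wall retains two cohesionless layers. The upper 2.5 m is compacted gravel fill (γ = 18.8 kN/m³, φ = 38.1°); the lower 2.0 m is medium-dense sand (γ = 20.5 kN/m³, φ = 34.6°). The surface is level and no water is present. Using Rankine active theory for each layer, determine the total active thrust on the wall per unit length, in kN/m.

K_a1 = tan²(45°−38.1°/2) = 0.2368; K_a2 = tan²(45°−34.6°/2) = 0.2756.
Layer 1: σ at base = K_a1 γ₁ h₁ = 11.13 kPa; P₁ = ½×11.13×2.5 = 13.91.
Layer 2: σ_v at top = γ₁h₁ = 47.00; σ_h top = K_a2×47.00 = 12.95; σ_h base = K_a2×(47.00+20.5×2.0) = 24.26.
P₂ = ½(12.95+24.26)×2.0 = 37.21. Total P_a = 13.91+37.21 = 51.12 kN/m.

51.1 kN/m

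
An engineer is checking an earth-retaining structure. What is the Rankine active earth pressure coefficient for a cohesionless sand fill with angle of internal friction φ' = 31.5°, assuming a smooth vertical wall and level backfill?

0.314

K_a = tan²(45° − φ/2) = tan²(29.25°) = 0.3136.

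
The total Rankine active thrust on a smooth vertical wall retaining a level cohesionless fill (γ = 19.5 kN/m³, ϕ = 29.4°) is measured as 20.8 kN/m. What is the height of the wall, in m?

K_a = 0.3415. P_a = ½ K_a γ H² ⇒ H = √(2P_a/(K_a γ)).
H = √(2×20.8/(0.3415×19.5)) = 2.500 m.

2.50 m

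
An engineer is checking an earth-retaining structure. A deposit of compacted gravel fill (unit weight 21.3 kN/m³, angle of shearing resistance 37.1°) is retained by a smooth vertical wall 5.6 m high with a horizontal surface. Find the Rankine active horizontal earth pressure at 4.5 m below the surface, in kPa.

K_a = (1 − sin φ)/(1 + sin φ) = 0.2475.
σ_h = K_a γ z = 0.2475 × 21.3 × 4.5 = 23.72 kPa.

23.7 kPa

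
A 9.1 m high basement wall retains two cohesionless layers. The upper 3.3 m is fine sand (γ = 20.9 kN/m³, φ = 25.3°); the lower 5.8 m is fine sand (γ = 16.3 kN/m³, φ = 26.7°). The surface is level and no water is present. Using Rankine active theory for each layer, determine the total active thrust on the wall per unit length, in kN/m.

K_a1 = tan²(45°−25.3°/2) = 0.4012; K_a2 = tan²(45°−26.7°/2) = 0.3800.
Layer 1: σ at base = K_a1 γ₁ h₁ = 27.67 kPa; P₁ = ½×27.67×3.3 = 45.66.
Layer 2: σ_v at top = γ₁h₁ = 68.97; σ_h top = K_a2×68.97 = 26.21; σ_h base = K_a2×(68.97+16.3×5.8) = 62.13.
P₂ = ½(26.21+62.13)×5.8 = 256.2. Total P_a = 45.66+256.2 = 301.8 kN/m.

302 kN/m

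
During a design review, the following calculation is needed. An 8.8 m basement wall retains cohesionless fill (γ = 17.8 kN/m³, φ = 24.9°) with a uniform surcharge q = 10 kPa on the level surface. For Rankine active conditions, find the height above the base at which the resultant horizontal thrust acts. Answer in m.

3.10 m

K_a = 0.4074.
Triangular part P₁ = ½K_aγH² = 280.8 at H/3 = 2.933 m; rectangular part P₂ = K_a q H = 35.85 at H/2 = 4.400 m.
ȳ = (P₁·2.933 + P₂·4.400)/(P₁+P₂) = 3.099 m.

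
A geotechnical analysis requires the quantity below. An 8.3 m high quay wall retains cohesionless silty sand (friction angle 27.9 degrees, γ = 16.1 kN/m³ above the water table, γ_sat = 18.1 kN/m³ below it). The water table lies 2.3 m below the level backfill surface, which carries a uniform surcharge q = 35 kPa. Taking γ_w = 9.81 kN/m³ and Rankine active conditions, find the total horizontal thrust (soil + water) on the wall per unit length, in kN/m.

K_a = tan²(45° − φ/2) = 0.3625.
γ' = 18.1 − 9.81 = 8.290 kN/m³. h₂ = H − d_w = 6.0 m.
σ'_h: at surface K_a·q = 12.69; at WT K_a(q+γd_w) = 26.11; at base K_a(q+γd_w+γ'h₂) = 44.14 kPa.
P₁ = ½(12.69+26.11)×2.3 = 44.61; P₂ = ½(26.11+44.14)×6.0 = 210.7; P_w = ½γ_w h₂² = 176.6.
Total = 44.61+210.7+176.6 = 431.9 kN/m.

432 kN/m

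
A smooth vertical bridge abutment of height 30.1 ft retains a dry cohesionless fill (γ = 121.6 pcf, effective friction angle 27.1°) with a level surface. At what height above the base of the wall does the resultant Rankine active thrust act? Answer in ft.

10.0 ft

K_a = 0.3741.
The pressure distribution is triangular, so the resultant acts at H/3 above the base = 30.1/3 = 10.03 ft.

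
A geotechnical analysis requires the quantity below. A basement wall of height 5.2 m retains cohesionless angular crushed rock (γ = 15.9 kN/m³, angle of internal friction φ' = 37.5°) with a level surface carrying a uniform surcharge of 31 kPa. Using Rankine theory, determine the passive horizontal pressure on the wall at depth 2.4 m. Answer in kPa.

284 kPa

K_p = (1 + sin φ)/(1 − sin φ) = 4.112.
σ_v = γz + q = 15.9 × 2.4 + 31 = 69.16 kPa.
σ_h = K_p σ_v = 4.112 × 69.16 = 284.4 kPa.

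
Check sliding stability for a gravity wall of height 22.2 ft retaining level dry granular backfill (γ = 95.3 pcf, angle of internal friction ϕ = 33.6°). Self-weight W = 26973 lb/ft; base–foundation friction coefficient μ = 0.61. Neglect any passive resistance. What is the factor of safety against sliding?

K_a = tan²(45° − 33.6°/2) = 0.2875.
P_a = ½K_aγH² = 0.5×0.2875×95.3×22.2² = 6752 lb/ft, acting at H/3 = 7.400 ft above the base.
FS_sliding = μW / P_a = 0.61×26973 / 6752 = 2.437.

2.44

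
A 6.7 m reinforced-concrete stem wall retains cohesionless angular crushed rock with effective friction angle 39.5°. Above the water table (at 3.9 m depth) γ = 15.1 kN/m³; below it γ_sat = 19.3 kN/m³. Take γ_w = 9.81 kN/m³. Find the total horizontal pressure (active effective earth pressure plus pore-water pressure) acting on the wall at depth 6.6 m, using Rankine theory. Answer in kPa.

K_a = (1 − sin φ)/(1 + sin φ) = 0.2224.
γ' = 19.3 − 9.81 = 9.490 kN/m³.
Effective vertical stress at 6.6 m: σ'_v = 15.1×3.9 + 9.490×2.70 = 84.51 kPa.
σ'_h = K_a σ'_v = 0.2224 × 84.51 = 18.80 kPa; u = γ_w × 2.70 = 26.49 kPa.
Total σ_h = 18.80 + 26.49 = 45.29 kPa.

45.3 kPa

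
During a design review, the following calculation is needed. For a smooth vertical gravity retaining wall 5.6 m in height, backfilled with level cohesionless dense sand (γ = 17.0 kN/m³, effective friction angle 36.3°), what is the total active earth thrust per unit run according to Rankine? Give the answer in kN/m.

K_a = tan²(45° − φ/2) = 0.2563.
P_a = ½ K_a γ H² = 0.5 × 0.2563 × 17.0 × 5.6² = 68.31 kN/m.

68.3 kN/m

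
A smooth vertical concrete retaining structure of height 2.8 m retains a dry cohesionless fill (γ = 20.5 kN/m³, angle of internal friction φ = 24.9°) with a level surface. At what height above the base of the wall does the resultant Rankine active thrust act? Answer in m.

K_a = 0.4074.
The pressure distribution is triangular, so the resultant acts at H/3 above the base = 2.8/3 = 0.9333 m.

0.933 m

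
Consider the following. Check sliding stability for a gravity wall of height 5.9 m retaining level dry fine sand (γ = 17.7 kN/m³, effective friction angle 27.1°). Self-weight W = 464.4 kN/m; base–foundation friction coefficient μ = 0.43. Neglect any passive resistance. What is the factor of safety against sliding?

K_a = tan²(45° − 27.1°/2) = 0.3741.
P_a = ½K_aγH² = 0.5×0.3741×17.7×5.9² = 115.2 kN/m, acting at H/3 = 1.967 m above the base.
FS_sliding = μW / P_a = 0.43×464.4 / 115.2 = 1.733.

1.73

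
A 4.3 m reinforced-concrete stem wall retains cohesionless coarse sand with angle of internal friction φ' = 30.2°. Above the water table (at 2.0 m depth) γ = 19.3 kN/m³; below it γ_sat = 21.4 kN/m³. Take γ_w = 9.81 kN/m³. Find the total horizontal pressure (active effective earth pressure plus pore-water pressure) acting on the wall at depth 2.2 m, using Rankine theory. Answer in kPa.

K_a = (1 − sin φ)/(1 + sin φ) = 0.3307.
γ' = 21.4 − 9.81 = 11.59 kN/m³.
Effective vertical stress at 2.2 m: σ'_v = 19.3×2.0 + 11.59×0.200 = 40.92 kPa.
σ'_h = K_a σ'_v = 0.3307 × 40.92 = 13.53 kPa; u = γ_w × 0.200 = 1.962 kPa.
Total σ_h = 13.53 + 1.962 = 15.49 kPa.

15.5 kPa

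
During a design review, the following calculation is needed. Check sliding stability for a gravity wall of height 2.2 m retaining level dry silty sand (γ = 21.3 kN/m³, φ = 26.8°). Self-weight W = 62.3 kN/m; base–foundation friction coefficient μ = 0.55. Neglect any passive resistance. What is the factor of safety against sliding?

K_a = tan²(45° − 26.8°/2) = 0.3785.
P_a = ½K_aγH² = 0.5×0.3785×21.3×2.2² = 19.51 kN/m, acting at H/3 = 0.7333 m above the base.
FS_sliding = μW / P_a = 0.55×62.3 / 19.51 = 1.756.

1.76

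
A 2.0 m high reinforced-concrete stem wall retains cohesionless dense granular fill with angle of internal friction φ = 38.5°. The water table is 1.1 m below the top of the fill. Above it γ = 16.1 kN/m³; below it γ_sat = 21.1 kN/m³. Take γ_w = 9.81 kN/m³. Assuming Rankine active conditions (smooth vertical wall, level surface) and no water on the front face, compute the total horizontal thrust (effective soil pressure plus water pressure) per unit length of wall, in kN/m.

K_a = tan²(45° − φ/2) = 0.2327.
γ' = 21.1 − 9.81 = 11.29 kN/m³. Depth below WT = 0.9 m.
σ'_h at WT = K_a γ d_w = 4.120 kPa; at base = 4.120 + K_a γ' × 0.9 = 6.484 kPa.
P₁ (0–1.1 m) = ½×4.120×1.1 = 2.266. P₂ (1.1–2.0 m) = ½(4.120+6.484)×0.9 = 4.772.
P_w = ½ γ_w h₂² = 0.5×9.81×0.9² = 3.973. Total = 2.266+4.772+3.973 = 11.01 kN/m.

11.0 kN/m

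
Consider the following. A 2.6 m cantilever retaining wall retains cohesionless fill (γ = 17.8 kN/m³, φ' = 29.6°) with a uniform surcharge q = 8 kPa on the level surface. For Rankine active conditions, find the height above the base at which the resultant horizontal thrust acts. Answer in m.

K_a = 0.3387.
Triangular part P₁ = ½K_aγH² = 20.38 at H/3 = 0.8667 m; rectangular part P₂ = K_a q H = 7.046 at H/2 = 1.300 m.
ȳ = (P₁·0.8667 + P₂·1.300)/(P₁+P₂) = 0.9780 m.

0.978 m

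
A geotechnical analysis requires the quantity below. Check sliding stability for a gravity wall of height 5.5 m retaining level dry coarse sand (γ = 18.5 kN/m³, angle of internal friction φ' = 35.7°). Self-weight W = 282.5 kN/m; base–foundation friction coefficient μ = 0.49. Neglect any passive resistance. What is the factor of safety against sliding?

K_a = tan²(45° − 35.7°/2) = 0.2630.
P_a = ½K_aγH² = 0.5×0.2630×18.5×5.5² = 73.59 kN/m, acting at H/3 = 1.833 m above the base.
FS_sliding = μW / P_a = 0.49×282.5 / 73.59 = 1.881.

1.88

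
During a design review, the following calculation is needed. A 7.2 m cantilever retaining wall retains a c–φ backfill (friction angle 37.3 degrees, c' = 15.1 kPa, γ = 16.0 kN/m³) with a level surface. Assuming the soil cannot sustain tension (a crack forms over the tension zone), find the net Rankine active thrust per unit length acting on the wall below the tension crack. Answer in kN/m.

K_a = 0.2453; √K_a = 0.4953.
Tension-crack depth z_c = 2c/(γ√K_a) = 2×15.1/(16.0×0.4953) = 3.811 m.
σ_a at base = K_a γ H − 2c√K_a = 0.2453×16.0×7.2 − 2×15.1×0.4953 = 13.30 kPa.
P_a = ½ × 13.30 × (H − z_c) = 0.5×13.30×3.389 = 22.55 kN/m.

22.5 kN/m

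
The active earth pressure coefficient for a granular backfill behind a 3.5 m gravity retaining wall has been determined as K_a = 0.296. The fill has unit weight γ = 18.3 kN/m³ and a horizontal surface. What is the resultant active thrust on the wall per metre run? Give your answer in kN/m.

33.2 kN/m

P = ½ K_a γ H² = 0.5 × 0.296 × 18.3 × 3.5² = 33.18 kN/m.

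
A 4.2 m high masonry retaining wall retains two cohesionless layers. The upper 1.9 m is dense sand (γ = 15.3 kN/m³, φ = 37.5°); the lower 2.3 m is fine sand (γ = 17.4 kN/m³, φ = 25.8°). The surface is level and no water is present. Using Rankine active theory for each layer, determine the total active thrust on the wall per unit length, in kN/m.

K_a1 = tan²(45°−37.5°/2) = 0.2432; K_a2 = tan²(45°−25.8°/2) = 0.3935.
Layer 1: σ at base = K_a1 γ₁ h₁ = 7.070 kPa; P₁ = ½×7.070×1.9 = 6.716.
Layer 2: σ_v at top = γ₁h₁ = 29.07; σ_h top = K_a2×29.07 = 11.44; σ_h base = K_a2×(29.07+17.4×2.3) = 27.19.
P₂ = ½(11.44+27.19)×2.3 = 44.42. Total P_a = 6.716+44.42 = 51.14 kN/m.

51.1 kN/m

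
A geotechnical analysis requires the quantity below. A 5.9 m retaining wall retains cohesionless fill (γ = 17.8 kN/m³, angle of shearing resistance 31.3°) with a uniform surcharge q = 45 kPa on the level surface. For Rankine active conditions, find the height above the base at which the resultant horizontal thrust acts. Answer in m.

K_a = 0.3162.
Triangular part P₁ = ½K_aγH² = 97.96 at H/3 = 1.967 m; rectangular part P₂ = K_a q H = 83.95 at H/2 = 2.950 m.
ȳ = (P₁·1.967 + P₂·2.950)/(P₁+P₂) = 2.420 m.

2.42 m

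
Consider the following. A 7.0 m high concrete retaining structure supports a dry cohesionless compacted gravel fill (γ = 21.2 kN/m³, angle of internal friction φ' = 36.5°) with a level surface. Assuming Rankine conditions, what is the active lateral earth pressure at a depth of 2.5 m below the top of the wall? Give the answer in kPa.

13.5 kPa

K_a = (1 − sin φ)/(1 + sin φ) = 0.2541.
σ_h = K_a γ z = 0.2541 × 21.2 × 2.5 = 13.47 kPa.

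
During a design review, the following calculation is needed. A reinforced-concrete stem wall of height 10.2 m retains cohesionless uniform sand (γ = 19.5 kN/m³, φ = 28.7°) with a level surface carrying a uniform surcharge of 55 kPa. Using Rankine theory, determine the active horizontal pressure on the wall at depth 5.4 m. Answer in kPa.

56.3 kPa

K_a = (1 − sin φ)/(1 + sin φ) = 0.3511.
σ_v = γz + q = 19.5 × 5.4 + 55 = 160.3 kPa.
σ_h = K_a σ_v = 0.3511 × 160.3 = 56.29 kPa.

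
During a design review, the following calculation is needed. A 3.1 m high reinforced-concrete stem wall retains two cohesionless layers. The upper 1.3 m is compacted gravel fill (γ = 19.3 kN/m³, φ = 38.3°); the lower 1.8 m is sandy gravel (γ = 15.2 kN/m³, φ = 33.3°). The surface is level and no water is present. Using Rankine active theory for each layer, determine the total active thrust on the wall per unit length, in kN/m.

K_a1 = tan²(45°−38.3°/2) = 0.2347; K_a2 = tan²(45°−33.3°/2) = 0.2911.
Layer 1: σ at base = K_a1 γ₁ h₁ = 5.890 kPa; P₁ = ½×5.890×1.3 = 3.828.
Layer 2: σ_v at top = γ₁h₁ = 25.09; σ_h top = K_a2×25.09 = 7.305; σ_h base = K_a2×(25.09+15.2×1.8) = 15.27.
P₂ = ½(7.305+15.27)×1.8 = 20.32. Total P_a = 3.828+20.32 = 24.15 kN/m.

24.1 kN/m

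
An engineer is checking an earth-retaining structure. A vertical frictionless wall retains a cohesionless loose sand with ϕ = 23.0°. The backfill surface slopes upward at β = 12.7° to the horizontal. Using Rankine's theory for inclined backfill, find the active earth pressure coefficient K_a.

K_a = cos β · (cos β − √(cos²β − cos²φ)) / (cos β + √(cos²β − cos²φ)).
cos β = 0.9755, cos φ = 0.9205, √(cos²β − cos²φ) = 0.3230.
K_a = 0.9755 × (0.9755 − 0.3230)/(0.9755 + 0.3230) = 0.4902.

0.490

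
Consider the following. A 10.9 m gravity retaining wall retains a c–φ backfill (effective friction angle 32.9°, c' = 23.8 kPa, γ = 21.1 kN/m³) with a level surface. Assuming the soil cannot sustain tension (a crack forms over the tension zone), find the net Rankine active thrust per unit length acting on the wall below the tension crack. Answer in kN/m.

142 kN/m

K_a = 0.2960; √K_a = 0.5441.
Tension-crack depth z_c = 2c/(γ√K_a) = 2×23.8/(21.1×0.5441) = 4.146 m.
σ_a at base = K_a γ H − 2c√K_a = 0.2960×21.1×10.9 − 2×23.8×0.5441 = 42.19 kPa.
P_a = ½ × 42.19 × (H − z_c) = 0.5×42.19×6.754 = 142.5 kN/m.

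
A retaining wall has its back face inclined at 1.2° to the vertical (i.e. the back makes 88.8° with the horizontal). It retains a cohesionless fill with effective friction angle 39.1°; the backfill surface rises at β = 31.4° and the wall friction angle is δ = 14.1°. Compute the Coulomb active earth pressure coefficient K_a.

0.350

K_a = sin²(α+φ) / [sin²α · sin(α−δ) · (1 + √{sin(φ+δ)sin(φ−β) / (sin(α−δ)sin(α+β))})²].
With α = 88.8°, φ = 39.1°, δ = 14.1°, β = 31.4°: K_a = 0.3498.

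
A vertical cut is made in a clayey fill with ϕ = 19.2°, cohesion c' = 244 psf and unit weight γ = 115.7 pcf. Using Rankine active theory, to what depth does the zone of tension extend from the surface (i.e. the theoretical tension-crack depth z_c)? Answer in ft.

5.94 ft

K_a = tan²(45° − 19.2°/2) = 0.5050; √K_a = 0.7107.
The active pressure is zero where K_a γ z = 2c√K_a, so z_c = 2c/(γ√K_a) = 2×244/(115.7×0.7107) = 5.935 ft.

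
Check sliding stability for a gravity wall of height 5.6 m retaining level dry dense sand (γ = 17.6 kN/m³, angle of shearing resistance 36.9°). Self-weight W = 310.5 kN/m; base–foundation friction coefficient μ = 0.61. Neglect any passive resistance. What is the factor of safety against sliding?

2.75

K_a = tan²(45° − 36.9°/2) = 0.2497.
P_a = ½K_aγH² = 0.5×0.2497×17.6×5.6² = 68.90 kN/m, acting at H/3 = 1.867 m above the base.
FS_sliding = μW / P_a = 0.61×310.5 / 68.90 = 2.749.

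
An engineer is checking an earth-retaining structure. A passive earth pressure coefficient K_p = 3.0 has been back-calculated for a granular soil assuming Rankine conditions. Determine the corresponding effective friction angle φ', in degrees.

30.0°

K_p = (1+sin φ)/(1−sin φ) ⇒ sin φ = (K_p − 1)/(K_p + 1) = 0.5000.
φ = arcsin(0.5000) = 30.00°.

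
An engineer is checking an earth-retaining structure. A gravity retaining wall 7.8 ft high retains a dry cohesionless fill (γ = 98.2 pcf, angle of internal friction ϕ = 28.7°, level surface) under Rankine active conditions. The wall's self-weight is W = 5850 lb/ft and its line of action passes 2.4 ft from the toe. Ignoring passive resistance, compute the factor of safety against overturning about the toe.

K_a = tan²(45° − 28.7°/2) = 0.3511.
P_a = ½K_aγH² = 0.5×0.3511×98.2×7.8² = 1049 lb/ft, acting at H/3 = 2.600 ft above the base.
Overturning moment M_o = P_a × H/3 = 1049 × 2.600 = 2727.
Resisting moment M_r = W × 2.4 = 5850 × 2.4 = 14040.
FS_overturning = M_r/M_o = 14040/2727 = 5.148.

5.15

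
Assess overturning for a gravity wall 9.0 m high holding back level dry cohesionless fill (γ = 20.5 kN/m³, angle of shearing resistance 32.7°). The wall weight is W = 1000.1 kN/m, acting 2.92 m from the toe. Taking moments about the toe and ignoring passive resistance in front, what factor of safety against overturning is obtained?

K_a = tan²(45° − 32.7°/2) = 0.2985.
P_a = ½K_aγH² = 0.5×0.2985×20.5×9.0² = 247.8 kN/m, acting at H/3 = 3.000 m above the base.
Overturning moment M_o = P_a × H/3 = 247.8 × 3.000 = 743.5.
Resisting moment M_r = W × 2.92 = 1000.1 × 2.92 = 2920.
FS_overturning = M_r/M_o = 2920/743.5 = 3.928.

3.93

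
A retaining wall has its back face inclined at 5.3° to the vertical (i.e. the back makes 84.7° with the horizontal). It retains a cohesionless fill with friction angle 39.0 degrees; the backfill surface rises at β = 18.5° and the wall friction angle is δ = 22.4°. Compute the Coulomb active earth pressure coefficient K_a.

0.309

K_a = sin²(α+φ) / [sin²α · sin(α−δ) · (1 + √{sin(φ+δ)sin(φ−β) / (sin(α−δ)sin(α+β))})²].
With α = 84.7°, φ = 39.0°, δ = 22.4°, β = 18.5°: K_a = 0.3091.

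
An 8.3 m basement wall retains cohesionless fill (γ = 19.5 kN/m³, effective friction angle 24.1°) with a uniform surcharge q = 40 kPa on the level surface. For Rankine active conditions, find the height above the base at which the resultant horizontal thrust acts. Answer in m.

3.22 m

K_a = 0.4201.
Triangular part P₁ = ½K_aγH² = 282.2 at H/3 = 2.767 m; rectangular part P₂ = K_a q H = 139.5 at H/2 = 4.150 m.
ȳ = (P₁·2.767 + P₂·4.150)/(P₁+P₂) = 3.224 m.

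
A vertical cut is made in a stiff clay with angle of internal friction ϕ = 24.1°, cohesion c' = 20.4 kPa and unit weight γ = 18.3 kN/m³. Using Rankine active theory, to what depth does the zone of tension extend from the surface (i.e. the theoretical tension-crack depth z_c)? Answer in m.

3.44 m

K_a = tan²(45° − 24.1°/2) = 0.4201; √K_a = 0.6482.
The active pressure is zero where K_a γ z = 2c√K_a, so z_c = 2c/(γ√K_a) = 2×20.4/(18.3×0.6482) = 3.440 m.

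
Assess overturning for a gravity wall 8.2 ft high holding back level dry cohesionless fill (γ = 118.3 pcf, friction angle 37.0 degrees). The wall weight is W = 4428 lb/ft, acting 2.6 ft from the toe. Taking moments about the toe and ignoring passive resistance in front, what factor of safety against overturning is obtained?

K_a = tan²(45° − 37.0°/2) = 0.2486.
P_a = ½K_aγH² = 0.5×0.2486×118.3×8.2² = 988.7 lb/ft, acting at H/3 = 2.733 ft above the base.
Overturning moment M_o = P_a × H/3 = 988.7 × 2.733 = 2702.
Resisting moment M_r = W × 2.6 = 4428 × 2.6 = 11510.
FS_overturning = M_r/M_o = 11510/2702 = 4.260.

4.26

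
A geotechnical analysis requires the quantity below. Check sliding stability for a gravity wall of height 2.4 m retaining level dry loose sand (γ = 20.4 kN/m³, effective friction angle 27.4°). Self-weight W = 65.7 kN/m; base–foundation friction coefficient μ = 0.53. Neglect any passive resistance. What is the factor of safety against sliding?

1.60

K_a = tan²(45° − 27.4°/2) = 0.3697.
P_a = ½K_aγH² = 0.5×0.3697×20.4×2.4² = 21.72 kN/m, acting at H/3 = 0.8000 m above the base.
FS_sliding = μW / P_a = 0.53×65.7 / 21.72 = 1.603.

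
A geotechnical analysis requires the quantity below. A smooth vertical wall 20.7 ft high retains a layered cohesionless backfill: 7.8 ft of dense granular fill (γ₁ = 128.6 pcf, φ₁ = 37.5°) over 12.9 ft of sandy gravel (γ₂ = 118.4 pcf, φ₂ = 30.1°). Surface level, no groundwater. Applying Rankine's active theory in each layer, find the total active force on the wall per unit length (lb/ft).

K_a1 = tan²(45°−37.5°/2) = 0.2432; K_a2 = tan²(45°−30.1°/2) = 0.3320.
Layer 1: σ at base = K_a1 γ₁ h₁ = 243.9 psf; P₁ = ½×243.9×7.8 = 951.4.
Layer 2: σ_v at top = γ₁h₁ = 1003; σ_h top = K_a2×1003 = 333.0; σ_h base = K_a2×(1003+118.4×12.9) = 840.1.
P₂ = ½(333.0+840.1)×12.9 = 7566. Total P_a = 951.4+7566 = 8518 lb/ft.

8520 lb/ft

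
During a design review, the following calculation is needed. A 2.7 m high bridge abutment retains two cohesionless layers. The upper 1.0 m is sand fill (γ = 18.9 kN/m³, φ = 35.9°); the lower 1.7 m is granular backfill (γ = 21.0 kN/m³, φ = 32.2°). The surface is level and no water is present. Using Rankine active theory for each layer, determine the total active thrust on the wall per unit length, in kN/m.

K_a1 = tan²(45°−35.9°/2) = 0.2607; K_a2 = tan²(45°−32.2°/2) = 0.3047.
Layer 1: σ at base = K_a1 γ₁ h₁ = 4.928 kPa; P₁ = ½×4.928×1.0 = 2.464.
Layer 2: σ_v at top = γ₁h₁ = 18.90; σ_h top = K_a2×18.90 = 5.760; σ_h base = K_a2×(18.90+21.0×1.7) = 16.64.
P₂ = ½(5.760+16.64)×1.7 = 19.04. Total P_a = 2.464+19.04 = 21.50 kN/m.

21.5 kN/m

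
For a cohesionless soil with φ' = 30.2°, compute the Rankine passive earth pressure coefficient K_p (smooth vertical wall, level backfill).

K_p = (1 + sin φ)/(1 − sin φ) = tan²(45° + 30.2°/2) = 3.024.

3.02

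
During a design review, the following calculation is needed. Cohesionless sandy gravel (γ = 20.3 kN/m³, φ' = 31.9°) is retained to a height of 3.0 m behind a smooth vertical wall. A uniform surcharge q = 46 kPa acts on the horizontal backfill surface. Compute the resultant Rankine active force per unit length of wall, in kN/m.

K_a = tan²(45° − φ/2) = 0.3085.
Soil triangle: ½ K_a γ H² = 0.5×0.3085×20.3×3.0² = 28.18 kN/m.
Surcharge rectangle: K_a q H = 0.3085×46×3.0 = 42.58 kN/m.
Total = 28.18 + 42.58 = 70.76 kN/m.

70.8 kN/m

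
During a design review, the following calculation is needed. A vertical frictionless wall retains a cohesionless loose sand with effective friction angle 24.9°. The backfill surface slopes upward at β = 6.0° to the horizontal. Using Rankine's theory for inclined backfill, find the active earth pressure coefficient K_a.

0.416

K_a = cos β · (cos β − √(cos²β − cos²φ)) / (cos β + √(cos²β − cos²φ)).
cos β = 0.9945, cos φ = 0.9070, √(cos²β − cos²φ) = 0.4079.
K_a = 0.9945 × (0.9945 − 0.4079)/(0.9945 + 0.4079) = 0.4160.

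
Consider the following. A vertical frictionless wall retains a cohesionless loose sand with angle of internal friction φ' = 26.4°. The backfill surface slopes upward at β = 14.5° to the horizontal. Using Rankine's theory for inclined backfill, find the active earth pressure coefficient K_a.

0.435

K_a = cos β · (cos β − √(cos²β − cos²φ)) / (cos β + √(cos²β − cos²φ)).
cos β = 0.9681, cos φ = 0.8957, √(cos²β − cos²φ) = 0.3674.
K_a = 0.9681 × (0.9681 − 0.3674)/(0.9681 + 0.3674) = 0.4354.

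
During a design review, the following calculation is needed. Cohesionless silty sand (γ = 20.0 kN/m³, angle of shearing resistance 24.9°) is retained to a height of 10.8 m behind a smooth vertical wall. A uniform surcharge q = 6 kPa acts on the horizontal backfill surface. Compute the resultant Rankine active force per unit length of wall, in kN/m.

502 kN/m

K_a = tan²(45° − φ/2) = 0.4074.
Soil triangle: ½ K_a γ H² = 0.5×0.4074×20.0×10.8² = 475.2 kN/m.
Surcharge rectangle: K_a q H = 0.4074×6×10.8 = 26.40 kN/m.
Total = 475.2 + 26.40 = 501.6 kN/m.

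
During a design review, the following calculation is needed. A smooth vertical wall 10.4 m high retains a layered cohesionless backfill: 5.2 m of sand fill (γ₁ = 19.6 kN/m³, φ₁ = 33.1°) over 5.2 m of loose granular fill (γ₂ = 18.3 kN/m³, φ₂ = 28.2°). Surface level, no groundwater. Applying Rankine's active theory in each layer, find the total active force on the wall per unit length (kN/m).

356 kN/m

K_a1 = tan²(45°−33.1°/2) = 0.2936; K_a2 = tan²(45°−28.2°/2) = 0.3582.
Layer 1: σ at base = K_a1 γ₁ h₁ = 29.92 kPa; P₁ = ½×29.92×5.2 = 77.80.
Layer 2: σ_v at top = γ₁h₁ = 101.9; σ_h top = K_a2×101.9 = 36.51; σ_h base = K_a2×(101.9+18.3×5.2) = 70.59.
P₂ = ½(36.51+70.59)×5.2 = 278.5. Total P_a = 77.80+278.5 = 356.3 kN/m.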